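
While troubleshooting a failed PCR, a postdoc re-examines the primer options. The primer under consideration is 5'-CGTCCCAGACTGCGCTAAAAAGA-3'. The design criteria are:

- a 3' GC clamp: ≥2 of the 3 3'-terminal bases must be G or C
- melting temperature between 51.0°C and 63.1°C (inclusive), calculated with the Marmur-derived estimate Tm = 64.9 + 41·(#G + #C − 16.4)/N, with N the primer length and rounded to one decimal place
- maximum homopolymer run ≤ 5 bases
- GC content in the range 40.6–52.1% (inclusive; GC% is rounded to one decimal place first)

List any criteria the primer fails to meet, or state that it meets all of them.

Fails: GC clamp, GC content.

Base counts: A=8, T=3, G=5, C=7 (length 23).
GC clamp: 3' end AGA has 1 G/C, need ≥2 ✗
Tm: Tm = 64.9 + 41·(12 − 16.4)/23 = 57.1°C ✓
homopolymer run: longest run = 5 ✓
GC content: GC 12/23 = 52.2%, outside 40.6–52.1% ✗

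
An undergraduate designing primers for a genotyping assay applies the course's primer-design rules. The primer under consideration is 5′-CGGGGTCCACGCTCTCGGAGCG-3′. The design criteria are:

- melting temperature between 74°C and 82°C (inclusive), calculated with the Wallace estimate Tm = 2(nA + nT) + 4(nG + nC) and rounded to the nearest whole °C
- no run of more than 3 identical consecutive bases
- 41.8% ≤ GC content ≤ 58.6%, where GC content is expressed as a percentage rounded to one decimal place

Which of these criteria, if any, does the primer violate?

Base counts: A=2, T=3, G=9, C=8 (length 22).
Tm: Tm = 2·5 + 4·17 = 78°C ✓
homopolymer run: longest run = 4, exceeds 3 ✗
GC content: GC 17/22 = 77.3%, outside 41.8–58.6% ✗

Fails: homopolymer run, GC content.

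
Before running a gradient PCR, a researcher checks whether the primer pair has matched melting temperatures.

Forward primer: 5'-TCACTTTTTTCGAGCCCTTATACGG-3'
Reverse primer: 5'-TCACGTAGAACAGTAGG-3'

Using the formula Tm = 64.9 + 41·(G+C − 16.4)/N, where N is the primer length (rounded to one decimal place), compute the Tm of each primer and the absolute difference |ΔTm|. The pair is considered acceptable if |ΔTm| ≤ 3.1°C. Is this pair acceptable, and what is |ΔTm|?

Forward: G+C = 11, N = 25 → Tm = 64.9 + 41·(11 − 16.4)/25 = 56.0°C.
Reverse: G+C = 8, N = 17 → Tm = 64.9 + 41·(8 − 16.4)/17 = 44.6°C.
|ΔTm| = |56.0 − 44.6| = 11.4°C, > 3.1°C.

|ΔTm| = 11.4°C; the pair is not acceptable.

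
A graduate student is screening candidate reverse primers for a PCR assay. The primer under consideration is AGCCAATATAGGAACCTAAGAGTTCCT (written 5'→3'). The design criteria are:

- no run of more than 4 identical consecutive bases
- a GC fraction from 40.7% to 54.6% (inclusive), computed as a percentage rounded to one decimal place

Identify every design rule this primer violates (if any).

Meets all criteria.

Base counts: A=10, T=6, G=5, C=6 (length 27).
homopolymer run: longest run = 2 ✓
GC content: GC 11/27 = 40.7% ✓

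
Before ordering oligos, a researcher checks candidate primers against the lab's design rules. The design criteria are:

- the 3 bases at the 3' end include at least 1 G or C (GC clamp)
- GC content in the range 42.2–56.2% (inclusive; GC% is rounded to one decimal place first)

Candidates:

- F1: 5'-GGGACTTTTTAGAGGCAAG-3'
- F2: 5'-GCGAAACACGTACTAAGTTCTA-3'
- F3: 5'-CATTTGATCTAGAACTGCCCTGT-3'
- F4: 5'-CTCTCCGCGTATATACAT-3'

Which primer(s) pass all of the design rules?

F1, F3 and F4.

F1 (19 nt, A=5 T=5 G=7 C=2): 3' end AAG has 1 G/C ✓; GC 9/19 = 47.4% ✓ — passes.
F2 (22 nt, A=8 T=5 G=4 C=5): 3' end CTA has 1 G/C ✓; GC 9/22 = 40.9%, outside 42.2–56.2% ✗ — fails.
F3 (23 nt, A=5 T=8 G=4 C=6): 3' end TGT has 1 G/C ✓; GC 10/23 = 43.5% ✓ — passes.
F4 (18 nt, A=4 T=6 G=2 C=6): 3' end CAT has 1 G/C ✓; GC 8/18 = 44.4% ✓ — passes.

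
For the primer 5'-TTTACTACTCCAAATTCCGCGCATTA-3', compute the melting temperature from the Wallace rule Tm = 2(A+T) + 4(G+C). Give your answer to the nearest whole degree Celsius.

Base counts: A=7, T=9, G=2, C=8 (length 26).
Tm = 2·(7+9) + 4·(2+8) = 2·16 + 4·10 = 32 + 40 = 72°C.

72°C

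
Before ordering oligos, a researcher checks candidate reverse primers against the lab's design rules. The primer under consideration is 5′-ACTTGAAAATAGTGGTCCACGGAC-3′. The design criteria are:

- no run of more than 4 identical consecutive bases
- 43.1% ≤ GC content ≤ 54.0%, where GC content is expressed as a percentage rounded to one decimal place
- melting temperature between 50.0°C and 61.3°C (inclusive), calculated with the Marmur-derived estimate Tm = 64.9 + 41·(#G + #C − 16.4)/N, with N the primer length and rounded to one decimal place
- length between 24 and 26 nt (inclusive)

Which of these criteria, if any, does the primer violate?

Base counts: A=8, T=5, G=6, C=5 (length 24).
homopolymer run: longest run = 4 ✓
GC content: GC 11/24 = 45.8% ✓
Tm: Tm = 64.9 + 41·(11 − 16.4)/24 = 55.7°C ✓
length: length 24 ✓

Meets all criteria.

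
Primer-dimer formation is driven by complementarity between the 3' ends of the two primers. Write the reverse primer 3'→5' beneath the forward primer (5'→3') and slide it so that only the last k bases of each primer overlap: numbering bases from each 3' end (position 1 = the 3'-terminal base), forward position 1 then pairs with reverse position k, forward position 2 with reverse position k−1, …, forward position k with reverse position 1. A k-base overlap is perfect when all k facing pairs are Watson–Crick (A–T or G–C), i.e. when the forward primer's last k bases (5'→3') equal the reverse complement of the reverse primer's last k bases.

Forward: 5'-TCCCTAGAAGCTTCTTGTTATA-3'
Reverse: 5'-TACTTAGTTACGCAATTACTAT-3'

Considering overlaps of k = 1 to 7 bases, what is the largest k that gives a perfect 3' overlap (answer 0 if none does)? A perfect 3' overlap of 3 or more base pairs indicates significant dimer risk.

Last 7 bases (5'→3') — forward …TGTTATA, reverse …TTACTAT.
Reverse complement of the reverse primer's last 7 bases: ATAGTAA; its first k bases are the reverse complement of the reverse primer's last k bases, so a perfect k-base overlap needs the forward primer's last k bases to equal them.
Comparing (forward last k vs required): k=1: A vs A ✓; k=2: TA vs AT ✗; k=3: ATA vs ATA ✓; k=4: TATA vs ATAG ✗; k=5: TTATA vs ATAGT ✗; k=6: GTTATA vs ATAGTA ✗; k=7: TGTTATA vs ATAGTAA ✗.
Perfect overlaps at k = 1, 3; the largest is 3.

Longest perfect overlap: 3 complementary base pairs; significant dimer risk (threshold 3).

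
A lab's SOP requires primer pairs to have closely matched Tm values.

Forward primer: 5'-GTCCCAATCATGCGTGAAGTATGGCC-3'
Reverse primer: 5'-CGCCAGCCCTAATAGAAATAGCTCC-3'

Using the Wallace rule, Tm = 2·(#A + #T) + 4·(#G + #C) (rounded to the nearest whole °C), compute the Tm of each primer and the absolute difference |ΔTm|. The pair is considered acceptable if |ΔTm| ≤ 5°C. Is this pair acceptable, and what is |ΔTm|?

Forward: A=6 T=6 G=7 C=7 → Tm = 2·12 + 4·14 = 80°C.
Reverse: A=8 T=4 G=4 C=9 → Tm = 2·12 + 4·13 = 76°C.
|ΔTm| = |80 − 76| = 4°C, ≤ 5°C.

|ΔTm| = 4°C; the pair is acceptable.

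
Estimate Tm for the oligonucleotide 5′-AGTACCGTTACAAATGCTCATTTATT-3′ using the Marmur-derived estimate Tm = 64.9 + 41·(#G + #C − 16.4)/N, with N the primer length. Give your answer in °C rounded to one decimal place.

51.7°C

Base counts: A=8, T=10, G=3, C=5; G+C = 8, N = 26.
Tm = 64.9 + 41·(8 − 16.4)/26 = 64.9 + -344.40/26 = 51.7°C.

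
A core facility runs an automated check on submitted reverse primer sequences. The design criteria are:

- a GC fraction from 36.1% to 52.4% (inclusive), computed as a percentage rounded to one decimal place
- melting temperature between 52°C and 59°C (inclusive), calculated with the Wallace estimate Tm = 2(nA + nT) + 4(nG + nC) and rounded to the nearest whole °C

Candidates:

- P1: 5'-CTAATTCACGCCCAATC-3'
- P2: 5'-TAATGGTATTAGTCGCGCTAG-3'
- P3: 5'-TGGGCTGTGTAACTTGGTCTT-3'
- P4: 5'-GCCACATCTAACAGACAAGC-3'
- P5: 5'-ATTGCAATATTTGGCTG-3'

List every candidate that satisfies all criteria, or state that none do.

None of the candidates satisfy all criteria.

P1 (17 nt, A=5 T=4 G=1 C=7): GC 8/17 = 47.1% ✓; Tm = 2·9 + 4·8 = 50°C, outside 52–59°C ✗ — fails.
P2 (21 nt, A=5 T=7 G=6 C=3): GC 9/21 = 42.9% ✓; Tm = 2·12 + 4·9 = 60°C, outside 52–59°C ✗ — fails.
P3 (21 nt, A=2 T=9 G=7 C=3): GC 10/21 = 47.6% ✓; Tm = 2·11 + 4·10 = 62°C, outside 52–59°C ✗ — fails.
P4 (20 nt, A=8 T=2 G=3 C=7): GC 10/20 = 50.0% ✓; Tm = 2·10 + 4·10 = 60°C, outside 52–59°C ✗ — fails.
P5 (17 nt, A=4 T=7 G=4 C=2): GC 6/17 = 35.3%, outside 36.1–52.4% ✗; Tm = 2·11 + 4·6 = 46°C, outside 52–59°C ✗ — fails.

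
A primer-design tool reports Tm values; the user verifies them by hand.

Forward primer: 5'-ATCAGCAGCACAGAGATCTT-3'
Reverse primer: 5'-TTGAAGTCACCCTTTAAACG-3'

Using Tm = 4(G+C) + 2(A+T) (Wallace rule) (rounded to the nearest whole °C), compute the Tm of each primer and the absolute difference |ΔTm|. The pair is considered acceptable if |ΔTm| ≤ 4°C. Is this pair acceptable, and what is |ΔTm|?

|ΔTm| = 2°C; the pair is acceptable.

Forward: A=7 T=4 G=4 C=5 → Tm = 2·11 + 4·9 = 58°C.
Reverse: A=6 T=6 G=3 C=5 → Tm = 2·12 + 4·8 = 56°C.
|ΔTm| = |58 − 56| = 2°C, ≤ 4°C.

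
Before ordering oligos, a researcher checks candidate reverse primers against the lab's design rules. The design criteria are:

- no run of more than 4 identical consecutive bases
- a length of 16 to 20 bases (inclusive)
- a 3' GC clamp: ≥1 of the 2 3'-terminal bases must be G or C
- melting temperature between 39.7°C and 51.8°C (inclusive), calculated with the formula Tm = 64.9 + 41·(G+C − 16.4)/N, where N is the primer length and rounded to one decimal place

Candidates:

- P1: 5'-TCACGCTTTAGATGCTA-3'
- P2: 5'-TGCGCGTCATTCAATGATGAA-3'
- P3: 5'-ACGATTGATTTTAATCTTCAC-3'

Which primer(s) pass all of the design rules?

P1 (17 nt, A=4 T=6 G=3 C=4): longest run = 3 ✓; length 17 ✓; 3' end TA has 0 G/C, need ≥1 ✗; Tm = 64.9 + 41·(7 − 16.4)/17 = 42.2°C ✓ — fails.
P2 (21 nt, A=6 T=6 G=5 C=4): longest run = 2 ✓; length 21, outside 16–20 ✗; 3' end AA has 0 G/C, need ≥1 ✗; Tm = 64.9 + 41·(9 − 16.4)/21 = 50.5°C ✓ — fails.
P3 (21 nt, A=6 T=9 G=2 C=4): longest run = 4 ✓; length 21, outside 16–20 ✗; 3' end AC has 1 G/C ✓; Tm = 64.9 + 41·(6 − 16.4)/21 = 44.6°C ✓ — fails.

None of the candidates satisfy all criteria.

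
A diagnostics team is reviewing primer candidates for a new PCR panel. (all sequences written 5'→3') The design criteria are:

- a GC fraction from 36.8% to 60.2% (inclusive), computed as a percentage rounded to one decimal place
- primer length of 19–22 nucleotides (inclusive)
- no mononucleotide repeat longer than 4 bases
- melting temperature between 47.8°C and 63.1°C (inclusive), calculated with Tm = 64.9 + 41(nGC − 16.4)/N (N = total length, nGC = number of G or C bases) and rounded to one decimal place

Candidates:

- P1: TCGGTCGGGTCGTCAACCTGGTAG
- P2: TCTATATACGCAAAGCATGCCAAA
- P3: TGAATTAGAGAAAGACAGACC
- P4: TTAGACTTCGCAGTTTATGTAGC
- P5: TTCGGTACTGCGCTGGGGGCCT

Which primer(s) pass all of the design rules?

P1 (24 nt, A=3 T=6 G=9 C=6): GC 15/24 = 62.5%, outside 36.8–60.2% ✗; length 24, outside 19–22 ✗; longest run = 3 ✓; Tm = 64.9 + 41·(15 − 16.4)/24 = 62.5°C ✓ — fails.
P2 (24 nt, A=10 T=5 G=3 C=6): GC 9/24 = 37.5% ✓; length 24, outside 19–22 ✗; longest run = 3 ✓; Tm = 64.9 + 41·(9 − 16.4)/24 = 52.3°C ✓ — fails.
P3 (21 nt, A=10 T=3 G=5 C=3): GC 8/21 = 38.1% ✓; length 21 ✓; longest run = 3 ✓; Tm = 64.9 + 41·(8 − 16.4)/21 = 48.5°C ✓ — passes.
P4 (23 nt, A=5 T=9 G=5 C=4): GC 9/23 = 39.1% ✓; length 23, outside 19–22 ✗; longest run = 3 ✓; Tm = 64.9 + 41·(9 − 16.4)/23 = 51.7°C ✓ — fails.
P5 (22 nt, A=1 T=6 G=9 C=6): GC 15/22 = 68.2%, outside 36.8–60.2% ✗; length 22 ✓; longest run = 5, exceeds 4 ✗; Tm = 64.9 + 41·(15 − 16.4)/22 = 62.3°C ✓ — fails.

P3 only.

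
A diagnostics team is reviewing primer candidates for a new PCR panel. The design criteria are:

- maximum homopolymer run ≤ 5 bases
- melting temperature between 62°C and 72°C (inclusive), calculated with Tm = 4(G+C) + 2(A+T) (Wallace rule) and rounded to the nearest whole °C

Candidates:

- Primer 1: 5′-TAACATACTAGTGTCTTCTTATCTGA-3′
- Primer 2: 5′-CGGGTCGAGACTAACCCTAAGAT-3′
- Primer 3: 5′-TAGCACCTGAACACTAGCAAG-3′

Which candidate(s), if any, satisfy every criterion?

Primer 1 (26 nt, A=7 T=11 G=3 C=5): longest run = 2 ✓; Tm = 2·18 + 4·8 = 68°C ✓ — passes.
Primer 2 (23 nt, A=7 T=4 G=6 C=6): longest run = 3 ✓; Tm = 2·11 + 4·12 = 70°C ✓ — passes.
Primer 3 (21 nt, A=8 T=3 G=4 C=6): longest run = 2 ✓; Tm = 2·11 + 4·10 = 62°C ✓ — passes.

Primer 1, Primer 2 and Primer 3.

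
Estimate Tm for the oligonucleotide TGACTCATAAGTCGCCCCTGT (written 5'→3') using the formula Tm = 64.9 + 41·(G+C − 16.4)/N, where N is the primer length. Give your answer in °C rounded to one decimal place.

54.4°C

Base counts: A=4, T=6, G=4, C=7; G+C = 11, N = 21.
Tm = 64.9 + 41·(11 − 16.4)/21 = 64.9 + -221.40/21 = 54.4°C.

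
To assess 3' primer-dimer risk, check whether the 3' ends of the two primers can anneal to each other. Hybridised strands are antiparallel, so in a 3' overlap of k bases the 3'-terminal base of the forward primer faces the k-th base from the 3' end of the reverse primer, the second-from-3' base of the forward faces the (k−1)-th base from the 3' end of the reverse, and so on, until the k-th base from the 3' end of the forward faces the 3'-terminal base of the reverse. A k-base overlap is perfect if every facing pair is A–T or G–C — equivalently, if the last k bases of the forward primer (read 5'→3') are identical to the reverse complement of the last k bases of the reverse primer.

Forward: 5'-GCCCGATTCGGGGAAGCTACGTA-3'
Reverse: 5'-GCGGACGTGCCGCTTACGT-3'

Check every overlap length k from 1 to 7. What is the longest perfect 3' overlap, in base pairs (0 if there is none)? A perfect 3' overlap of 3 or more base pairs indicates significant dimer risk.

Last 7 bases (5'→3') — forward …CTACGTA, reverse …CTTACGT.
Reverse complement of the reverse primer's last 7 bases: ACGTAAG; its first k bases are the reverse complement of the reverse primer's last k bases, so a perfect k-base overlap needs the forward primer's last k bases to equal them.
Comparing (forward last k vs required): k=1: A vs A ✓; k=2: TA vs AC ✗; k=3: GTA vs ACG ✗; k=4: CGTA vs ACGT ✗; k=5: ACGTA vs ACGTA ✓; k=6: TACGTA vs ACGTAA ✗; k=7: CTACGTA vs ACGTAAG ✗.
Perfect overlaps at k = 1, 5; the largest is 5.

Longest perfect overlap: 5 complementary base pairs; significant dimer risk (threshold 3).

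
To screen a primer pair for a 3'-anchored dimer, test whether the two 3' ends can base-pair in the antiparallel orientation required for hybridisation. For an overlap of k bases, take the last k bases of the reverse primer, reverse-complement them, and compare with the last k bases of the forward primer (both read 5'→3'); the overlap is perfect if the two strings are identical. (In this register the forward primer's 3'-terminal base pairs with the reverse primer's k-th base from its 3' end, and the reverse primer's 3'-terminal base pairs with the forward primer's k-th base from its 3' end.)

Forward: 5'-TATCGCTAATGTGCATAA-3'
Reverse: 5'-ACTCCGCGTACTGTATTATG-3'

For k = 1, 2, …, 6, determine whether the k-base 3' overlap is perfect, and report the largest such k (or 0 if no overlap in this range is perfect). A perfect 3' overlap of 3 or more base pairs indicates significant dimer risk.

Longest perfect overlap: 5 complementary base pairs; significant dimer risk (threshold 3).

Last 6 bases (5'→3') — forward …GCATAA, reverse …ATTATG.
Reverse complement of the reverse primer's last 6 bases: CATAAT; its first k bases are the reverse complement of the reverse primer's last k bases, so a perfect k-base overlap needs the forward primer's last k bases to equal them.
Comparing (forward last k vs required): k=1: A vs C ✗; k=2: AA vs CA ✗; k=3: TAA vs CAT ✗; k=4: ATAA vs CATA ✗; k=5: CATAA vs CATAA ✓; k=6: GCATAA vs CATAAT ✗.
Only k = 5 is perfect, so the longest perfect 3' overlap is 5.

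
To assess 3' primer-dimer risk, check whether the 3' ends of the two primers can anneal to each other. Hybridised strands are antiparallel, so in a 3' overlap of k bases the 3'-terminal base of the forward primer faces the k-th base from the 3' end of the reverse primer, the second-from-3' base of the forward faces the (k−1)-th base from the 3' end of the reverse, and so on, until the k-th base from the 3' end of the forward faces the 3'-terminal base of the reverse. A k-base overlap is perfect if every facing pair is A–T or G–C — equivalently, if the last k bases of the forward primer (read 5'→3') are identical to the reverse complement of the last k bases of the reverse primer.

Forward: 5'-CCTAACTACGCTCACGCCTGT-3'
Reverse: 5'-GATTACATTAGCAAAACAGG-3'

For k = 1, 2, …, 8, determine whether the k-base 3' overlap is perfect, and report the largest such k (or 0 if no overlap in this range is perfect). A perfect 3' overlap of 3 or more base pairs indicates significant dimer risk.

Last 8 bases (5'→3') — forward …ACGCCTGT, reverse …AAAACAGG.
Reverse complement of the reverse primer's last 8 bases: CCTGTTTT; its first k bases are the reverse complement of the reverse primer's last k bases, so a perfect k-base overlap needs the forward primer's last k bases to equal them.
Comparing (forward last k vs required): k=1: T vs C ✗; k=2: GT vs CC ✗; k=3: TGT vs CCT ✗; k=4: CTGT vs CCTG ✗; k=5: CCTGT vs CCTGT ✓; k=6: GCCTGT vs CCTGTT ✗; k=7: CGCCTGT vs CCTGTTT ✗; k=8: ACGCCTGT vs CCTGTTTT ✗.
Only k = 5 is perfect, so the longest perfect 3' overlap is 5.

Longest perfect overlap: 5 complementary base pairs; significant dimer risk (threshold 3).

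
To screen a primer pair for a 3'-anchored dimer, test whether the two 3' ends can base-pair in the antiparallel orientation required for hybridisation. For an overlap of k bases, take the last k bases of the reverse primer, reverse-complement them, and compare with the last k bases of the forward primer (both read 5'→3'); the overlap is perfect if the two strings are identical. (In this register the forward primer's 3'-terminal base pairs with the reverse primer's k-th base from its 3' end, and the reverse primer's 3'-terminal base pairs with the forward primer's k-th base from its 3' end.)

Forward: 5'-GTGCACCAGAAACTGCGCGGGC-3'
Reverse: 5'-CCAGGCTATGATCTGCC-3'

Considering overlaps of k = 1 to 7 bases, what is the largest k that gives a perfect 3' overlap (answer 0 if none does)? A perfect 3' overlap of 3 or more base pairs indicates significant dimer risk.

Last 7 bases (5'→3') — forward …CGCGGGC, reverse …ATCTGCC.
Reverse complement of the reverse primer's last 7 bases: GGCAGAT; its first k bases are the reverse complement of the reverse primer's last k bases, so a perfect k-base overlap needs the forward primer's last k bases to equal them.
Comparing (forward last k vs required): k=1: C vs G ✗; k=2: GC vs GG ✗; k=3: GGC vs GGC ✓; k=4: GGGC vs GGCA ✗; k=5: CGGGC vs GGCAG ✗; k=6: GCGGGC vs GGCAGA ✗; k=7: CGCGGGC vs GGCAGAT ✗.
Only k = 3 is perfect, so the longest perfect 3' overlap is 3.

Longest perfect overlap: 3 complementary base pairs; significant dimer risk (threshold 3).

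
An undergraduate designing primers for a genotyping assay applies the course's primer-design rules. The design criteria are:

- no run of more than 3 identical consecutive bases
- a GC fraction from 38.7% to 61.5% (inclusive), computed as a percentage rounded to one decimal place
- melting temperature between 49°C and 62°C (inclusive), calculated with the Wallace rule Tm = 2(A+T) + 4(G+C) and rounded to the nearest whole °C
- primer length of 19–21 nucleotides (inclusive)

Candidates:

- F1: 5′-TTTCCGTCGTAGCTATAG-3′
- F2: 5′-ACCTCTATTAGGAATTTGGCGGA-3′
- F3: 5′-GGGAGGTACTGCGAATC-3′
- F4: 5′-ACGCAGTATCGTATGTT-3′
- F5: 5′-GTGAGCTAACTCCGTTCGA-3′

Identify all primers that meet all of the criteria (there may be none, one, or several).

F1 (18 nt, A=3 T=7 G=4 C=4): longest run = 3 ✓; GC 8/18 = 44.4% ✓; Tm = 2·10 + 4·8 = 52°C ✓; length 18, outside 19–21 ✗ — fails.
F2 (23 nt, A=6 T=7 G=6 C=4): longest run = 3 ✓; GC 10/23 = 43.5% ✓; Tm = 2·13 + 4·10 = 66°C, outside 49–62°C ✗; length 23, outside 19–21 ✗ — fails.
F3 (17 nt, A=4 T=3 G=7 C=3): longest run = 3 ✓; GC 10/17 = 58.8% ✓; Tm = 2·7 + 4·10 = 54°C ✓; length 17, outside 19–21 ✗ — fails.
F4 (17 nt, A=4 T=6 G=4 C=3): longest run = 2 ✓; GC 7/17 = 41.2% ✓; Tm = 2·10 + 4·7 = 48°C, outside 49–62°C ✗; length 17, outside 19–21 ✗ — fails.
F5 (19 nt, A=4 T=5 G=5 C=5): longest run = 2 ✓; GC 10/19 = 52.6% ✓; Tm = 2·9 + 4·10 = 58°C ✓; length 19 ✓ — passes.

F5 only.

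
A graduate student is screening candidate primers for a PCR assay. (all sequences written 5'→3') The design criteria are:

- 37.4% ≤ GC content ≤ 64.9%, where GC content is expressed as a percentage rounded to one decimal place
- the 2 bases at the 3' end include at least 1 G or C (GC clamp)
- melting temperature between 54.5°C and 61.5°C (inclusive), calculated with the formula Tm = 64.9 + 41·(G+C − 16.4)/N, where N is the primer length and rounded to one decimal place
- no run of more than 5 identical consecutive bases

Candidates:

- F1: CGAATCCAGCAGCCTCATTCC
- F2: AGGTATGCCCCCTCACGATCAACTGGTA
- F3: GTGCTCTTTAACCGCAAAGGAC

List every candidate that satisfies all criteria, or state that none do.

F1 and F3.

F1 (21 nt, A=5 T=4 G=3 C=9): GC 12/21 = 57.1% ✓; 3' end CC has 2 G/C ✓; Tm = 64.9 + 41·(12 − 16.4)/21 = 56.3°C ✓; longest run = 2 ✓ — passes.
F2 (28 nt, A=7 T=6 G=6 C=9): GC 15/28 = 53.6% ✓; 3' end TA has 0 G/C, need ≥1 ✗; Tm = 64.9 + 41·(15 − 16.4)/28 = 62.9°C, outside 54.5–61.5°C ✗; longest run = 5 ✓ — fails.
F3 (22 nt, A=6 T=5 G=5 C=6): GC 11/22 = 50.0% ✓; 3' end AC has 1 G/C ✓; Tm = 64.9 + 41·(11 − 16.4)/22 = 54.8°C ✓; longest run = 3 ✓ — passes.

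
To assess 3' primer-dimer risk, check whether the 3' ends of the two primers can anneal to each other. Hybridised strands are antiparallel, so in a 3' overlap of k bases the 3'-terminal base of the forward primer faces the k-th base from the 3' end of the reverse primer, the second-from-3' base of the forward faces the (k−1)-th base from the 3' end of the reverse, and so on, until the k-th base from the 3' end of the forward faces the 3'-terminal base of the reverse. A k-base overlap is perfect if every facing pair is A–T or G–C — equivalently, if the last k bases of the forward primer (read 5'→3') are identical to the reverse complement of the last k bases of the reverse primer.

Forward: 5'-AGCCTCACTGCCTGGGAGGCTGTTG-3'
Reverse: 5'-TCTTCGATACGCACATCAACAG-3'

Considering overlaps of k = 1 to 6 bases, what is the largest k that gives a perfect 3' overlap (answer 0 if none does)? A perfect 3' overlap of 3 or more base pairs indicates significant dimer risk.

Longest perfect overlap: 6 complementary base pairs; significant dimer risk (threshold 3).

Last 6 bases (5'→3') — forward …CTGTTG, reverse …CAACAG.
Reverse complement of the reverse primer's last 6 bases: CTGTTG; its first k bases are the reverse complement of the reverse primer's last k bases, so a perfect k-base overlap needs the forward primer's last k bases to equal them.
Comparing (forward last k vs required): k=1: G vs C ✗; k=2: TG vs CT ✗; k=3: TTG vs CTG ✗; k=4: GTTG vs CTGT ✗; k=5: TGTTG vs CTGTT ✗; k=6: CTGTTG vs CTGTTG ✓.
Only k = 6 is perfect, so the longest perfect 3' overlap is 6.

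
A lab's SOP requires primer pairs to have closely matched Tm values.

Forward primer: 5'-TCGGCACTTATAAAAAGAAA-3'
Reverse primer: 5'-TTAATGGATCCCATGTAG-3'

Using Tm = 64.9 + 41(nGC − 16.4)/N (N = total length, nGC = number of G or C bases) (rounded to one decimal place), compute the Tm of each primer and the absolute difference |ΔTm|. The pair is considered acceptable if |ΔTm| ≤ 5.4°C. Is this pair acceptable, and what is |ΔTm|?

|ΔTm| = 0.1°C; the pair is acceptable.

Forward: G+C = 6, N = 20 → Tm = 64.9 + 41·(6 − 16.4)/20 = 43.6°C.
Reverse: G+C = 7, N = 18 → Tm = 64.9 + 41·(7 − 16.4)/18 = 43.5°C.
|ΔTm| = |43.6 − 43.5| = 0.1°C, ≤ 5.4°C.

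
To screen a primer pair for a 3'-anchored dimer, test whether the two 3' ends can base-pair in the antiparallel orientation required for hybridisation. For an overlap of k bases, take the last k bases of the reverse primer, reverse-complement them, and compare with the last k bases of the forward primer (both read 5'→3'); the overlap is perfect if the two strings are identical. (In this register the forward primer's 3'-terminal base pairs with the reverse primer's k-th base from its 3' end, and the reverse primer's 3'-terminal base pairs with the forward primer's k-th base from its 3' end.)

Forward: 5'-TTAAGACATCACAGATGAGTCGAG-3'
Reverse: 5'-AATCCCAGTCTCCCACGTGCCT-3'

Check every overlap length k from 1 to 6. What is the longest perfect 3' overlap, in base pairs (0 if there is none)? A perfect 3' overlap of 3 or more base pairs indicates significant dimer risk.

Last 6 bases (5'→3') — forward …GTCGAG, reverse …GTGCCT.
Reverse complement of the reverse primer's last 6 bases: AGGCAC; its first k bases are the reverse complement of the reverse primer's last k bases, so a perfect k-base overlap needs the forward primer's last k bases to equal them.
Comparing (forward last k vs required): k=1: G vs A ✗; k=2: AG vs AG ✓; k=3: GAG vs AGG ✗; k=4: CGAG vs AGGC ✗; k=5: TCGAG vs AGGCA ✗; k=6: GTCGAG vs AGGCAC ✗.
Only k = 2 is perfect, so the longest perfect 3' overlap is 2.

Longest perfect overlap: 2 complementary base pairs; below the dimer-risk threshold (threshold 3).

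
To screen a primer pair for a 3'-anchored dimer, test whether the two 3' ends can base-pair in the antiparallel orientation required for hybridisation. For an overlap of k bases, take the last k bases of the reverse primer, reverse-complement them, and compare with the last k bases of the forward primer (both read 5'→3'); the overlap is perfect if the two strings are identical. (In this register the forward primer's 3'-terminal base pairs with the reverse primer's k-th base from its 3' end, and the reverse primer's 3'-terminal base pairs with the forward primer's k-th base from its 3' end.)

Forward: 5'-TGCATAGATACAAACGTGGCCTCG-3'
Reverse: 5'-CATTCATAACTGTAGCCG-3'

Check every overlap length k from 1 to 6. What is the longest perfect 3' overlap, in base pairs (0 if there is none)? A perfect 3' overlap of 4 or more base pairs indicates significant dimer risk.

Longest perfect overlap: 2 complementary base pairs; below the dimer-risk threshold (threshold 4).

Last 6 bases (5'→3') — forward …GCCTCG, reverse …TAGCCG.
Reverse complement of the reverse primer's last 6 bases: CGGCTA; its first k bases are the reverse complement of the reverse primer's last k bases, so a perfect k-base overlap needs the forward primer's last k bases to equal them.
Comparing (forward last k vs required): k=1: G vs C ✗; k=2: CG vs CG ✓; k=3: TCG vs CGG ✗; k=4: CTCG vs CGGC ✗; k=5: CCTCG vs CGGCT ✗; k=6: GCCTCG vs CGGCTA ✗.
Only k = 2 is perfect, so the longest perfect 3' overlap is 2.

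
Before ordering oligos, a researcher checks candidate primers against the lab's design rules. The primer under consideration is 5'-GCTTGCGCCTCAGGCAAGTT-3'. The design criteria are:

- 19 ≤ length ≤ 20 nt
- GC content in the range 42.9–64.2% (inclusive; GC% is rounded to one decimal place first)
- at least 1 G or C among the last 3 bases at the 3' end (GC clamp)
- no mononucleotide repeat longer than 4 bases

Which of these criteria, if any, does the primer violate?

Base counts: A=3, T=5, G=6, C=6 (length 20).
length: length 20 ✓
GC content: GC 12/20 = 60.0% ✓
GC clamp: 3' end GTT has 1 G/C ✓
homopolymer run: longest run = 2 ✓

Meets all criteria.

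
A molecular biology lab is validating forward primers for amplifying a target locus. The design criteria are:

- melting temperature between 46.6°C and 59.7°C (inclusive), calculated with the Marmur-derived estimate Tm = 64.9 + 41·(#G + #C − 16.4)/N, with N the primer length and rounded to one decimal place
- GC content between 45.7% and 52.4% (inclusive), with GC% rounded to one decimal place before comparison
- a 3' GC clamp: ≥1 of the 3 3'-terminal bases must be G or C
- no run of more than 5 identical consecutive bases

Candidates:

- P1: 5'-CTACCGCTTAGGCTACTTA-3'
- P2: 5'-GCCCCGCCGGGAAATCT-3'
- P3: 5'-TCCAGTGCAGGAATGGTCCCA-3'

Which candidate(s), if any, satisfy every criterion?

None of the candidates satisfy all criteria.

P1 (19 nt, A=4 T=6 G=3 C=6): Tm = 64.9 + 41·(9 − 16.4)/19 = 48.9°C ✓; GC 9/19 = 47.4% ✓; 3' end TTA has 0 G/C, need ≥1 ✗; longest run = 2 ✓ — fails.
P2 (17 nt, A=3 T=2 G=5 C=7): Tm = 64.9 + 41·(12 − 16.4)/17 = 54.3°C ✓; GC 12/17 = 70.6%, outside 45.7–52.4% ✗; 3' end TCT has 1 G/C ✓; longest run = 4 ✓ — fails.
P3 (21 nt, A=5 T=4 G=6 C=6): Tm = 64.9 + 41·(12 − 16.4)/21 = 56.3°C ✓; GC 12/21 = 57.1%, outside 45.7–52.4% ✗; 3' end CCA has 2 G/C ✓; longest run = 3 ✓ — fails.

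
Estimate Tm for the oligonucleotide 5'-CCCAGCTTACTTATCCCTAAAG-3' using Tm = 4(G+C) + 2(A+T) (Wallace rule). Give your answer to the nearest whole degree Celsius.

64°C

Base counts: A=6, T=6, G=2, C=8 (length 22).
Tm = 2·(6+6) + 4·(2+8) = 2·12 + 4·10 = 24 + 40 = 64°C.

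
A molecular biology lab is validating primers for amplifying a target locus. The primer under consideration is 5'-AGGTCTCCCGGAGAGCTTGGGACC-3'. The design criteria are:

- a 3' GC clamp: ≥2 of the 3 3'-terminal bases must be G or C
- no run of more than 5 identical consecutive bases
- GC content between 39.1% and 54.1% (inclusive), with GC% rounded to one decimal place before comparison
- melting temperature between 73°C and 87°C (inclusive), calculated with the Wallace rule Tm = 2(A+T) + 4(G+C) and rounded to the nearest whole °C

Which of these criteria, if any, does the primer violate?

Base counts: A=4, T=4, G=9, C=7 (length 24).
GC clamp: 3' end ACC has 2 G/C ✓
homopolymer run: longest run = 3 ✓
GC content: GC 16/24 = 66.7%, outside 39.1–54.1% ✗
Tm: Tm = 2·8 + 4·16 = 80°C ✓

Fails: GC content.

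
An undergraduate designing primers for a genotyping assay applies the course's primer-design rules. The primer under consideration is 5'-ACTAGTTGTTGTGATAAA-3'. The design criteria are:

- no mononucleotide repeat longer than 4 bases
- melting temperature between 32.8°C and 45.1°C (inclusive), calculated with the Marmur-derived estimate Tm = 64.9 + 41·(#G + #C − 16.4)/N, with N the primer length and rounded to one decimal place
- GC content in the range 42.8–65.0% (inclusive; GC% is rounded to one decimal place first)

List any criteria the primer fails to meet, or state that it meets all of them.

Fails: GC content.

Base counts: A=6, T=7, G=4, C=1 (length 18).
homopolymer run: longest run = 3 ✓
Tm: Tm = 64.9 + 41·(5 − 16.4)/18 = 38.9°C ✓
GC content: GC 5/18 = 27.8%, outside 42.8–65.0% ✗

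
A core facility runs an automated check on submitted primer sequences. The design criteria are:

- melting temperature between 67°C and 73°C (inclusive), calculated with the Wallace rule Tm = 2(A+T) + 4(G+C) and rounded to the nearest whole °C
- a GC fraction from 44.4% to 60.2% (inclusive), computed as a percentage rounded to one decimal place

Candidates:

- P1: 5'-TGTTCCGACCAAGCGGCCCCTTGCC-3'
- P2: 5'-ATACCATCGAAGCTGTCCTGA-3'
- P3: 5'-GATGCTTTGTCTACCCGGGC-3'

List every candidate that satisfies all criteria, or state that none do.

None of the candidates satisfy all criteria.

P1 (25 nt, A=3 T=5 G=6 C=11): Tm = 2·8 + 4·17 = 84°C, outside 67–73°C ✗; GC 17/25 = 68.0%, outside 44.4–60.2% ✗ — fails.
P2 (21 nt, A=6 T=5 G=4 C=6): Tm = 2·11 + 4·10 = 62°C, outside 67–73°C ✗; GC 10/21 = 47.6% ✓ — fails.
P3 (20 nt, A=2 T=6 G=6 C=6): Tm = 2·8 + 4·12 = 64°C, outside 67–73°C ✗; GC 12/20 = 60.0% ✓ — fails.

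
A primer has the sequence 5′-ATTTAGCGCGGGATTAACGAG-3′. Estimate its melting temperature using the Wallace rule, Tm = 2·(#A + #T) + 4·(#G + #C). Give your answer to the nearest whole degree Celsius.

62°C

Base counts: A=6, T=5, G=7, C=3 (length 21).
Tm = 2·(6+5) + 4·(7+3) = 2·11 + 4·10 = 22 + 40 = 62°C.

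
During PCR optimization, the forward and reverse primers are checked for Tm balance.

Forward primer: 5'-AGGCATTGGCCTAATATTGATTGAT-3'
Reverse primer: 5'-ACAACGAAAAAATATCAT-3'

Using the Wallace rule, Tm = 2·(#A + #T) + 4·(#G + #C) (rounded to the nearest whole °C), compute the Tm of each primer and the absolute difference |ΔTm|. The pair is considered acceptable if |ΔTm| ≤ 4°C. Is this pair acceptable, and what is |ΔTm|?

|ΔTm| = 24°C; the pair is not acceptable.

Forward: A=7 T=9 G=6 C=3 → Tm = 2·16 + 4·9 = 68°C.
Reverse: A=11 T=3 G=1 C=3 → Tm = 2·14 + 4·4 = 44°C.
|ΔTm| = |68 − 44| = 24°C, > 4°C.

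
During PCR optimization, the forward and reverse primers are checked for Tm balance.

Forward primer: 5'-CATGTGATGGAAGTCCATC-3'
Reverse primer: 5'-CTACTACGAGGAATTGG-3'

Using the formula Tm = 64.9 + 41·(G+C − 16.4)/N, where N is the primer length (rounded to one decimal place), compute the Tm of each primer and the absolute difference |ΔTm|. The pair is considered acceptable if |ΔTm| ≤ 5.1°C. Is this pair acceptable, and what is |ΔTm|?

Forward: G+C = 9, N = 19 → Tm = 64.9 + 41·(9 − 16.4)/19 = 48.9°C.
Reverse: G+C = 8, N = 17 → Tm = 64.9 + 41·(8 − 16.4)/17 = 44.6°C.
|ΔTm| = |48.9 − 44.6| = 4.3°C, ≤ 5.1°C.

|ΔTm| = 4.3°C; the pair is acceptable.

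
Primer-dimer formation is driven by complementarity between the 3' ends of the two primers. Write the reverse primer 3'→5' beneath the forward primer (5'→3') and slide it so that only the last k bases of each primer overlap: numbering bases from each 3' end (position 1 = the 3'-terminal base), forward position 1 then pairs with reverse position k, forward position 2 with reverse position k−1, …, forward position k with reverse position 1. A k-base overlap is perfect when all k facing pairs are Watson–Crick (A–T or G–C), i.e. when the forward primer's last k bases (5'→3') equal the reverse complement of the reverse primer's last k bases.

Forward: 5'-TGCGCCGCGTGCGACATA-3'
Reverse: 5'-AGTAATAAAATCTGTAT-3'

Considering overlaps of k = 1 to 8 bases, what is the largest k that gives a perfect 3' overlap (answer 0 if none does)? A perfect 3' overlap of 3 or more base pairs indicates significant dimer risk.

Last 8 bases (5'→3') — forward …GCGACATA, reverse …ATCTGTAT.
Reverse complement of the reverse primer's last 8 bases: ATACAGAT; its first k bases are the reverse complement of the reverse primer's last k bases, so a perfect k-base overlap needs the forward primer's last k bases to equal them.
Comparing (forward last k vs required): k=1: A vs A ✓; k=2: TA vs AT ✗; k=3: ATA vs ATA ✓; k=4: CATA vs ATAC ✗; k=5: ACATA vs ATACA ✗; k=6: GACATA vs ATACAG ✗; k=7: CGACATA vs ATACAGA ✗; k=8: GCGACATA vs ATACAGAT ✗.
Perfect overlaps at k = 1, 3; the largest is 3.

Longest perfect overlap: 3 complementary base pairs; significant dimer risk (threshold 3).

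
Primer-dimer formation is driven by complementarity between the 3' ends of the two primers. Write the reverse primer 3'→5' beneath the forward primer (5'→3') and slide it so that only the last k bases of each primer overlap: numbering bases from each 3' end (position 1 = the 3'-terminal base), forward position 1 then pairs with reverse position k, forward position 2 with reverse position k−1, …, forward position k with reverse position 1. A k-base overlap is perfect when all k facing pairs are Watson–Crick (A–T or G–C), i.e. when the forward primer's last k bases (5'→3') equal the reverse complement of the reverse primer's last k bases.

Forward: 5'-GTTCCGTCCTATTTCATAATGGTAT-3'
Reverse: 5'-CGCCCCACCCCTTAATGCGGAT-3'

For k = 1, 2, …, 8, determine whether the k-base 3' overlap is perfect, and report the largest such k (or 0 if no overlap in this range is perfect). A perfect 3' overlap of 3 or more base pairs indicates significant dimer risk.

Longest perfect overlap: 2 complementary base pairs; below the dimer-risk threshold (threshold 3).

Last 8 bases (5'→3') — forward …AATGGTAT, reverse …ATGCGGAT.
Reverse complement of the reverse primer's last 8 bases: ATCCGCAT; its first k bases are the reverse complement of the reverse primer's last k bases, so a perfect k-base overlap needs the forward primer's last k bases to equal them.
Comparing (forward last k vs required): k=1: T vs A ✗; k=2: AT vs AT ✓; k=3: TAT vs ATC ✗; k=4: GTAT vs ATCC ✗; k=5: GGTAT vs ATCCG ✗; k=6: TGGTAT vs ATCCGC ✗; k=7: ATGGTAT vs ATCCGCA ✗; k=8: AATGGTAT vs ATCCGCAT ✗.
Only k = 2 is perfect, so the longest perfect 3' overlap is 2.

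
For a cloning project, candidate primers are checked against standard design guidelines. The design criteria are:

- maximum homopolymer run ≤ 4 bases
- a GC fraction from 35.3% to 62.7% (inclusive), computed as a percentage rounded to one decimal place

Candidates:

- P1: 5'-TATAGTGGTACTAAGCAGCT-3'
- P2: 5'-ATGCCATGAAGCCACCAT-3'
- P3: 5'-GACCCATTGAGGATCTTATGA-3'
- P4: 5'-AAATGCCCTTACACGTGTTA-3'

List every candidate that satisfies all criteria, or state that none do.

P1 (20 nt, A=6 T=6 G=5 C=3): longest run = 2 ✓; GC 8/20 = 40.0% ✓ — passes.
P2 (18 nt, A=6 T=3 G=3 C=6): longest run = 2 ✓; GC 9/18 = 50.0% ✓ — passes.
P3 (21 nt, A=6 T=6 G=5 C=4): longest run = 3 ✓; GC 9/21 = 42.9% ✓ — passes.
P4 (20 nt, A=6 T=6 G=3 C=5): longest run = 3 ✓; GC 8/20 = 40.0% ✓ — passes.

P1, P2, P3 and P4.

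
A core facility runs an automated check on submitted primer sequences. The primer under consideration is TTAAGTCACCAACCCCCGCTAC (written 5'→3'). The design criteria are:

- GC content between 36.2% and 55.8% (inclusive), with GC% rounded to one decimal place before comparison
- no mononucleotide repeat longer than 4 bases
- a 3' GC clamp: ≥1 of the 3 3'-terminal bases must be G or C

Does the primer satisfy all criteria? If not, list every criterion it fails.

Base counts: A=6, T=4, G=2, C=10 (length 22).
GC content: GC 12/22 = 54.5% ✓
homopolymer run: longest run = 5, exceeds 4 ✗
GC clamp: 3' end TAC has 1 G/C ✓

Fails: homopolymer run.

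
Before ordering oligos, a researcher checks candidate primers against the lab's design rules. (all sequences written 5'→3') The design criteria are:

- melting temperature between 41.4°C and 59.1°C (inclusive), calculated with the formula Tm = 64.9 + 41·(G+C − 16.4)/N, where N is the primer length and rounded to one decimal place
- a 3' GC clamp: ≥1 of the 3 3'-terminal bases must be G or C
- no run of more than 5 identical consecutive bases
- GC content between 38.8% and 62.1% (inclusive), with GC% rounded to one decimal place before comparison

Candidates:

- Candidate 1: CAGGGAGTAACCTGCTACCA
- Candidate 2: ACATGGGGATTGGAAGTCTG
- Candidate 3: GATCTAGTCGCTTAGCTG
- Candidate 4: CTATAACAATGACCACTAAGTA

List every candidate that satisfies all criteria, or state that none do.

Candidate 1, Candidate 2 and Candidate 3.

Candidate 1 (20 nt, A=6 T=3 G=5 C=6): Tm = 64.9 + 41·(11 − 16.4)/20 = 53.8°C ✓; 3' end CCA has 2 G/C ✓; longest run = 3 ✓; GC 11/20 = 55.0% ✓ — passes.
Candidate 2 (20 nt, A=5 T=5 G=8 C=2): Tm = 64.9 + 41·(10 − 16.4)/20 = 51.8°C ✓; 3' end CTG has 2 G/C ✓; longest run = 4 ✓; GC 10/20 = 50.0% ✓ — passes.
Candidate 3 (18 nt, A=3 T=6 G=5 C=4): Tm = 64.9 + 41·(9 − 16.4)/18 = 48.0°C ✓; 3' end CTG has 2 G/C ✓; longest run = 2 ✓; GC 9/18 = 50.0% ✓ — passes.
Candidate 4 (22 nt, A=10 T=5 G=2 C=5): Tm = 64.9 + 41·(7 − 16.4)/22 = 47.4°C ✓; 3' end GTA has 1 G/C ✓; longest run = 2 ✓; GC 7/22 = 31.8%, outside 38.8–62.1% ✗ — fails.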